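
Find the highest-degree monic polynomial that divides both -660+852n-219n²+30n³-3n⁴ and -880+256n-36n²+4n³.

-220+64n-9n²+n³

Apply the Euclidean algorithm:
  -3n⁴+30n³-219n²+852n-660 = (-(3/4)n+3/4)(4n³-36n²+256n-880) + (0)
Last nonzero remainder: 4n³-36n²+256n-880. Dividing through by 4 gives the monic gcd n³-9n²+64n-220.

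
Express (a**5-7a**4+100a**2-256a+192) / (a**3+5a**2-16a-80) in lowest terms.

Repeated division with remainder:
  a**5-7a**4+100a**2-256a+192 = (a**2-12a+76)(a**3+5a**2-16a-80) + (-392a**2+6272)
  a**3+5a**2-16a-80 = (-(1/392)a-5/392)(-392a**2+6272) + (0)
Last nonzero remainder: -392a**2+6272. Dividing through by -392 gives the monic gcd a**2-16.
Cancel a**2-16 from numerator and denominator to get the reduced form.

(a**3-7a**2+16a-12)/(a+5)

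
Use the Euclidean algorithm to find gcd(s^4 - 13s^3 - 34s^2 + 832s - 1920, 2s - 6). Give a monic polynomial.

By polynomial division,
  s^4 - 13s^3 - 34s^2 + 832s - 1920 = ((1/2)s^3 - 5s^2 - 32s + 320)(2s - 6) + (0)
Last nonzero remainder: 2s - 6. Dividing through by 2 gives the monic gcd s - 3.

s - 3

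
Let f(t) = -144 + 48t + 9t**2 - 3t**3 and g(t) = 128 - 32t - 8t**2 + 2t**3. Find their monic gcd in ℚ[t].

Euclidean algorithm in ℚ[t]:
  -3t**3 + 9t**2 + 48t - 144 = (-3/2)(2t**3 - 8t**2 - 32t + 128) + (-3t**2 + 48)
  2t**3 - 8t**2 - 32t + 128 = (-(2/3)t + 8/3)(-3t**2 + 48) + (0)
Last nonzero remainder: -3t**2 + 48. Dividing through by -3 gives the monic gcd t**2 - 16.

-16 + t**2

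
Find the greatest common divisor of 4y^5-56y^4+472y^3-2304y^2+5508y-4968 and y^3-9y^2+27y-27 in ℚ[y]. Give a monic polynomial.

y^3-9y^2+27y-27

By polynomial division,
  4y^5-56y^4+472y^3-2304y^2+5508y-4968 = (4y^2-20y+184)(y^3-9y^2+27y-27) + (0)
The last nonzero remainder y^3-9y^2+27y-27 is already monic.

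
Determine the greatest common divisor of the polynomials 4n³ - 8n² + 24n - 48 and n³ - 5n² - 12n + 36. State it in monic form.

n - 2

Apply the Euclidean algorithm:
  4n³ - 8n² + 24n - 48 = (4)(n³ - 5n² - 12n + 36) + (12n² + 72n - 192)
  n³ - 5n² - 12n + 36 = ((1/12)n - 11/12)(12n² + 72n - 192) + (70n - 140)
  12n² + 72n - 192 = ((6/35)n + 48/35)(70n - 140) + (0)
Last nonzero remainder: 70n - 140. Dividing through by 70 gives the monic gcd n - 2.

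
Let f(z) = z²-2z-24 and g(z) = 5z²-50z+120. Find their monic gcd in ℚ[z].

Repeated division with remainder:
  z²-2z-24 = (1/5)(5z²-50z+120) + (8z-48)
  5z²-50z+120 = ((5/8)z-5/2)(8z-48) + (0)
Last nonzero remainder: 8z-48. Dividing through by 8 gives the monic gcd z-6.

z-6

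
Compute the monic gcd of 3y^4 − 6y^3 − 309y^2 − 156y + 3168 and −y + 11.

y − 11

By polynomial division,
  3y^4 − 6y^3 − 309y^2 − 156y + 3168 = (−3y^3 − 27y^2 + 12y + 288)(−y + 11) + (0)
Last nonzero remainder: −y + 11. Dividing through by −1 gives the monic gcd y − 11.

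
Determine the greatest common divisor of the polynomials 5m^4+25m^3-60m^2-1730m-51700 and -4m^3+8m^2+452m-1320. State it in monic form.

m^2+m-110

Euclidean algorithm in ℚ[m]:
  5m^4+25m^3-60m^2-1730m-51700 = (-(5/4)m-35/4)(-4m^3+8m^2+452m-1320) + (575m^2+575m-63250)
  -4m^3+8m^2+452m-1320 = (-(4/575)m+12/575)(575m^2+575m-63250) + (0)
Last nonzero remainder: 575m^2+575m-63250. Dividing through by 575 gives the monic gcd m^2+m-110.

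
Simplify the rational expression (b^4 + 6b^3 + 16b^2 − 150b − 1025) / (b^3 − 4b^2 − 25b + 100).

By polynomial division,
  b^4 + 6b^3 + 16b^2 − 150b − 1025 = (b + 10)(b^3 − 4b^2 − 25b + 100) + (81b^2 − 2025)
  b^3 − 4b^2 − 25b + 100 = ((1/81)b − 4/81)(81b^2 − 2025) + (0)
Last nonzero remainder: 81b^2 − 2025. Dividing through by 81 gives the monic gcd b^2 − 25.
Cancel b^2 − 25 from numerator and denominator to get the reduced form.

(b^2 + 6b + 41)/(b − 4)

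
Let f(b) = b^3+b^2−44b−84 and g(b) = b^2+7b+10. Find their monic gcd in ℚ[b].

By polynomial division,
  b^3+b^2−44b−84 = (b−6)(b^2+7b+10) + (−12b−24)
  b^2+7b+10 = (−(1/12)b−5/12)(−12b−24) + (0)
Last nonzero remainder: −12b−24. Dividing through by −12 gives the monic gcd b+2.

b+2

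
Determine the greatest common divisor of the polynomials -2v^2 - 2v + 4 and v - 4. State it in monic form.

1

Euclidean algorithm in ℚ[v]:
  -2v^2 - 2v + 4 = (-2v - 10)(v - 4) + (-36)
  v - 4 = (-(1/36)v + 1/9)(-36) + (0)
The last nonzero remainder is the constant -36, so the polynomials are coprime and gcd = 1.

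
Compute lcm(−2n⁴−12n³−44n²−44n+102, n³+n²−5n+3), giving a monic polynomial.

By polynomial division,
  −2n⁴−12n³−44n²−44n+102 = (−2n−10)(n³+n²−5n+3) + (−44n²−88n+132)
  n³+n²−5n+3 = (−(1/44)n+1/44)(−44n²−88n+132) + (0)
Last nonzero remainder: −44n²−88n+132. Dividing through by −44 gives the monic gcd n²+2n−3.
Then lcm(f, g) = f·g / gcd(f, g); expanding and making the result monic gives the answer.

n⁵+5n⁴+16n³−73n+51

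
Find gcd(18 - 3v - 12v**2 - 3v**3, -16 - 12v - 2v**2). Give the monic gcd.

2 + v

By polynomial division,
  -3v**3 - 12v**2 - 3v + 18 = ((3/2)v - 3)(-2v**2 - 12v - 16) + (-15v - 30)
  -2v**2 - 12v - 16 = ((2/15)v + 8/15)(-15v - 30) + (0)
Last nonzero remainder: -15v - 30. Dividing through by -15 gives the monic gcd v + 2.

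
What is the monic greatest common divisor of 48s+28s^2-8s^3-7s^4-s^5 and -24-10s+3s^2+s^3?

Apply the Euclidean algorithm:
  -s^5-7s^4-8s^3+28s^2+48s = (-s^2-4s-6)(s^3+3s^2-10s-24) + (-18s^2-108s-144)
  s^3+3s^2-10s-24 = (-(1/18)s+1/6)(-18s^2-108s-144) + (0)
Last nonzero remainder: -18s^2-108s-144. Dividing through by -18 gives the monic gcd s^2+6s+8.

8+6s+s^2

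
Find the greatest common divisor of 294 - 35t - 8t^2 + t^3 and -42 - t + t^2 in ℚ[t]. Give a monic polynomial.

Repeated division with remainder:
  t^3 - 8t^2 - 35t + 294 = (t - 7)(t^2 - t - 42) + (0)
The last nonzero remainder t^2 - t - 42 is already monic.

-42 - t + t^2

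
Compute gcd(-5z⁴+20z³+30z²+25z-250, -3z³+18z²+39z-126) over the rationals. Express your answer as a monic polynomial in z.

Apply the Euclidean algorithm:
  -5z⁴+20z³+30z²+25z-250 = ((5/3)z+10/3)(-3z³+18z²+39z-126) + (-95z²+105z+170)
  -3z³+18z²+39z-126 = ((3/95)z-279/1805)(-95z²+105z+170) + ((18000/361)z-36000/361)
  -95z²+105z+170 = (-(6859/3600)z-6137/3600)((18000/361)z-36000/361) + (0)
Last nonzero remainder: (18000/361)z-36000/361. Dividing through by 18000/361 gives the monic gcd z-2.

z-2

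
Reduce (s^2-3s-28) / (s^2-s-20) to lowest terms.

Apply the Euclidean algorithm:
  s^2-3s-28 = (s^2-s-20) + (-2s-8)
  s^2-s-20 = (-(1/2)s+5/2)(-2s-8) + (0)
Last nonzero remainder: -2s-8. Dividing through by -2 gives the monic gcd s+4.
Cancel s+4 from numerator and denominator to get the reduced form.

(s-7)/(s-5)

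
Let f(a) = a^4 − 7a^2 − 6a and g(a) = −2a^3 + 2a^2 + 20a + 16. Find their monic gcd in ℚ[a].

a^2 + 3a + 2

Repeated division with remainder:
  a^4 − 7a^2 − 6a = (−(1/2)a − 1/2)(−2a^3 + 2a^2 + 20a + 16) + (4a^2 + 12a + 8)
  −2a^3 + 2a^2 + 20a + 16 = (−(1/2)a + 2)(4a^2 + 12a + 8) + (0)
Last nonzero remainder: 4a^2 + 12a + 8. Dividing through by 4 gives the monic gcd a^2 + 3a + 2.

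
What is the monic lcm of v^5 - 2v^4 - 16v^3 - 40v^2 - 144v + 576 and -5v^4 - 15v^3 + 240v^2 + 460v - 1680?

By polynomial division,
  v^5 - 2v^4 - 16v^3 - 40v^2 - 144v + 576 = (-(1/5)v + 1)(-5v^4 - 15v^3 + 240v^2 + 460v - 1680) + (47v^3 - 188v^2 - 940v + 2256)
  -5v^4 - 15v^3 + 240v^2 + 460v - 1680 = (-(5/47)v - 35/47)(47v^3 - 188v^2 - 940v + 2256) + (0)
Last nonzero remainder: 47v^3 - 188v^2 - 940v + 2256. Dividing through by 47 gives the monic gcd v^3 - 4v^2 - 20v + 48.
Then lcm(f, g) = f·g / gcd(f, g); expanding and making the result monic gives the answer.

v^6 + 5v^5 - 30v^4 - 152v^3 - 424v^2 - 432v + 4032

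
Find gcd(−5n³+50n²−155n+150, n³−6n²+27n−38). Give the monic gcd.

Euclidean algorithm in ℚ[n]:
  −5n³+50n²−155n+150 = (−5)(n³−6n²+27n−38) + (20n²−20n−40)
  n³−6n²+27n−38 = ((1/20)n−1/4)(20n²−20n−40) + (24n−48)
  20n²−20n−40 = ((5/6)n+5/6)(24n−48) + (0)
Last nonzero remainder: 24n−48. Dividing through by 24 gives the monic gcd n−2.

n−2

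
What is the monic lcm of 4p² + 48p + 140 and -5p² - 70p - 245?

Repeated division with remainder:
  4p² + 48p + 140 = (-4/5)(-5p² - 70p - 245) + (-8p - 56)
  -5p² - 70p - 245 = ((5/8)p + 35/8)(-8p - 56) + (0)
Last nonzero remainder: -8p - 56. Dividing through by -8 gives the monic gcd p + 7.
Then lcm(f, g) = f·g / gcd(f, g); expanding and making the result monic gives the answer.

p³ + 19p² + 119p + 245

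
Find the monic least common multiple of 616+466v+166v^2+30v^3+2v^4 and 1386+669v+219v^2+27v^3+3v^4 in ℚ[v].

Euclidean algorithm in ℚ[v]:
  2v^4+30v^3+166v^2+466v+616 = (2/3)(3v^4+27v^3+219v^2+669v+1386) + (12v^3+20v^2+20v−308)
  3v^4+27v^3+219v^2+669v+1386 = ((1/4)v+11/6)(12v^3+20v^2+20v−308) + ((532/3)v^2+(2128/3)v+5852/3)
  12v^3+20v^2+20v−308 = ((9/133)v−3/19)((532/3)v^2+(2128/3)v+5852/3) + (0)
Last nonzero remainder: (532/3)v^2+(2128/3)v+5852/3. Dividing through by 532/3 gives the monic gcd v^2+4v+11.
Then lcm(f, g) = f·g / gcd(f, g); expanding and making the result monic gives the answer.

12936+11326v+4959v^2+1278v^3+200v^4+20v^5+v^6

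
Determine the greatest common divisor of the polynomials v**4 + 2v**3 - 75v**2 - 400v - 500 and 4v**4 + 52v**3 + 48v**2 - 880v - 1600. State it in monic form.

Apply the Euclidean algorithm:
  v**4 + 2v**3 - 75v**2 - 400v - 500 = (1/4)(4v**4 + 52v**3 + 48v**2 - 880v - 1600) + (-11v**3 - 87v**2 - 180v - 100)
  4v**4 + 52v**3 + 48v**2 - 880v - 1600 = (-(4/11)v - 224/121)(-11v**3 - 87v**2 - 180v - 100) + (-(21600/121)v**2 - (151200/121)v - 216000/121)
  -11v**3 - 87v**2 - 180v - 100 = ((1331/21600)v + 121/2160)(-(21600/121)v**2 - (151200/121)v - 216000/121) + (0)
Last nonzero remainder: -(21600/121)v**2 - (151200/121)v - 216000/121. Dividing through by -21600/121 gives the monic gcd v**2 + 7v + 10.

v**2 + 7v + 10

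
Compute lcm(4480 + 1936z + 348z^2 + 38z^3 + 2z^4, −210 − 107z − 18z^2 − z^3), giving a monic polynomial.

Repeated division with remainder:
  2z^4 + 38z^3 + 348z^2 + 1936z + 4480 = (−2z − 2)(−z^3 − 18z^2 − 107z − 210) + (98z^2 + 1302z + 4060)
  −z^3 − 18z^2 − 107z − 210 = (−(1/98)z − 33/686)(98z^2 + 1302z + 4060) + (−(144/49)z − 720/49)
  98z^2 + 1302z + 4060 = (−(2401/72)z − 9947/36)(−(144/49)z − 720/49) + (0)
Last nonzero remainder: −(144/49)z − 720/49. Dividing through by −144/49 gives the monic gcd z + 5.
Then lcm(f, g) = f·g / gcd(f, g); expanding and making the result monic gives the answer.

94080 + 69776z + 22132z^2 + 4028z^3 + 463z^4 + 32z^5 + z^6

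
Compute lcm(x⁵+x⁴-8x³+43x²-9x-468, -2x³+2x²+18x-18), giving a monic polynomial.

Euclidean algorithm in ℚ[x]:
  x⁵+x⁴-8x³+43x²-9x-468 = (-(1/2)x²-x-3/2)(-2x³+2x²+18x-18) + (55x²-495)
  -2x³+2x²+18x-18 = (-(2/55)x+2/55)(55x²-495) + (0)
Last nonzero remainder: 55x²-495. Dividing through by 55 gives the monic gcd x²-9.
Then lcm(f, g) = f·g / gcd(f, g); expanding and making the result monic gives the answer.

x⁶-9x⁴+51x³-52x²-459x+468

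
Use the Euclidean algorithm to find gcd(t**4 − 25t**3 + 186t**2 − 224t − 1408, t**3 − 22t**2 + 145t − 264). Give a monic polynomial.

t**2 − 19t + 88

Euclidean algorithm in ℚ[t]:
  t**4 − 25t**3 + 186t**2 − 224t − 1408 = (t − 3)(t**3 − 22t**2 + 145t − 264) + (−25t**2 + 475t − 2200)
  t**3 − 22t**2 + 145t − 264 = (−(1/25)t + 3/25)(−25t**2 + 475t − 2200) + (0)
Last nonzero remainder: −25t**2 + 475t − 2200. Dividing through by −25 gives the monic gcd t**2 − 19t + 88.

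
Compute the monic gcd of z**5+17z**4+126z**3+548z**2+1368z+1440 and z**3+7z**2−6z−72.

z**2+10z+24

By polynomial division,
  z**5+17z**4+126z**3+548z**2+1368z+1440 = (z**2+10z+62)(z**3+7z**2−6z−72) + (246z**2+2460z+5904)
  z**3+7z**2−6z−72 = ((1/246)z−1/82)(246z**2+2460z+5904) + (0)
Last nonzero remainder: 246z**2+2460z+5904. Dividing through by 246 gives the monic gcd z**2+10z+24.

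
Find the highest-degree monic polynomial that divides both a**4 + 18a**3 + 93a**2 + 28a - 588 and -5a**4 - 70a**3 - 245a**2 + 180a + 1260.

a**3 + 11a**2 + 16a - 84

By polynomial division,
  a**4 + 18a**3 + 93a**2 + 28a - 588 = (-1/5)(-5a**4 - 70a**3 - 245a**2 + 180a + 1260) + (4a**3 + 44a**2 + 64a - 336)
  -5a**4 - 70a**3 - 245a**2 + 180a + 1260 = (-(5/4)a - 15/4)(4a**3 + 44a**2 + 64a - 336) + (0)
Last nonzero remainder: 4a**3 + 44a**2 + 64a - 336. Dividing through by 4 gives the monic gcd a**3 + 11a**2 + 16a - 84.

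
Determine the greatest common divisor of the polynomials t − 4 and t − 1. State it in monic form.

By polynomial division,
  t − 4 = (t − 1) + (−3)
  t − 1 = (−(1/3)t + 1/3)(−3) + (0)
The last nonzero remainder is the constant −3, so the polynomials are coprime and gcd = 1.

1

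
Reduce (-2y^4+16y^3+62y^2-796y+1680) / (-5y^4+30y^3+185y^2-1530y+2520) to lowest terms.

(2y-10)/(5y-15)

Repeated division with remainder:
  -2y^4+16y^3+62y^2-796y+1680 = (2/5)(-5y^4+30y^3+185y^2-1530y+2520) + (4y^3-12y^2-184y+672)
  -5y^4+30y^3+185y^2-1530y+2520 = (-(5/4)y+15/4)(4y^3-12y^2-184y+672) + (0)
Last nonzero remainder: 4y^3-12y^2-184y+672. Dividing through by 4 gives the monic gcd y^3-3y^2-46y+168.
Cancel y^3-3y^2-46y+168 from numerator and denominator to get the reduced form.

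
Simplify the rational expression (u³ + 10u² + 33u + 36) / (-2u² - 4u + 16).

Apply the Euclidean algorithm:
  u³ + 10u² + 33u + 36 = (-(1/2)u - 4)(-2u² - 4u + 16) + (25u + 100)
  -2u² - 4u + 16 = (-(2/25)u + 4/25)(25u + 100) + (0)
Last nonzero remainder: 25u + 100. Dividing through by 25 gives the monic gcd u + 4.
Cancel u + 4 from numerator and denominator to get the reduced form.

(-u² - 6u - 9)/(2u - 4)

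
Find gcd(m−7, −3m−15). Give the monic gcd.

1

Apply the Euclidean algorithm:
  m−7 = (−1/3)(−3m−15) + (−12)
  −3m−15 = ((1/4)m+5/4)(−12) + (0)
The last nonzero remainder is the constant −12, so the polynomials are coprime and gcd = 1.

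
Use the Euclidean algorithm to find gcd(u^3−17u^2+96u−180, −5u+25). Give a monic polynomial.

By polynomial division,
  u^3−17u^2+96u−180 = (−(1/5)u^2+(12/5)u−36/5)(−5u+25) + (0)
Last nonzero remainder: −5u+25. Dividing through by −5 gives the monic gcd u−5.

u−5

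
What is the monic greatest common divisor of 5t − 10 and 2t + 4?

1

By polynomial division,
  5t − 10 = (5/2)(2t + 4) + (−20)
  2t + 4 = (−(1/10)t − 1/5)(−20) + (0)
The last nonzero remainder is the constant −20, so the polynomials are coprime and gcd = 1.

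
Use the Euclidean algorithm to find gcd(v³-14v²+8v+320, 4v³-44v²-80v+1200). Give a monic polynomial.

v-10

By polynomial division,
  v³-14v²+8v+320 = (1/4)(4v³-44v²-80v+1200) + (-3v²+28v+20)
  4v³-44v²-80v+1200 = (-(4/3)v+20/9)(-3v²+28v+20) + (-(1040/9)v+10400/9)
  -3v²+28v+20 = ((27/1040)v+9/520)(-(1040/9)v+10400/9) + (0)
Last nonzero remainder: -(1040/9)v+10400/9. Dividing through by -1040/9 gives the monic gcd v-10.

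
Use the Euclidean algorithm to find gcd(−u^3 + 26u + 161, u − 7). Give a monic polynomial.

By polynomial division,
  −u^3 + 26u + 161 = (−u^2 − 7u − 23)(u − 7) + (0)
The last nonzero remainder u − 7 is already monic.

u − 7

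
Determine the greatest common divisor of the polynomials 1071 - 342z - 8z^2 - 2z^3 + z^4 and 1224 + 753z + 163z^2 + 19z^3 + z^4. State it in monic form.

51 + 8z + z^2

Apply the Euclidean algorithm:
  z^4 - 2z^3 - 8z^2 - 342z + 1071 = (z^4 + 19z^3 + 163z^2 + 753z + 1224) + (-21z^3 - 171z^2 - 1095z - 153)
  z^4 + 19z^3 + 163z^2 + 753z + 1224 = (-(1/21)z - 76/147)(-21z^3 - 171z^2 - 1095z - 153) + ((1100/49)z^2 + (8800/49)z + 56100/49)
  -21z^3 - 171z^2 - 1095z - 153 = (-(1029/1100)z - 147/1100)((1100/49)z^2 + (8800/49)z + 56100/49) + (0)
Last nonzero remainder: (1100/49)z^2 + (8800/49)z + 56100/49. Dividing through by 1100/49 gives the monic gcd z^2 + 8z + 51.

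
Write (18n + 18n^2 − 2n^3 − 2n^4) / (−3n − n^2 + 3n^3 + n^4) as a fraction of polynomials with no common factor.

(6 − 2n)/(−1 + n)

Repeated division with remainder:
  −2n^4 − 2n^3 + 18n^2 + 18n = (−2)(n^4 + 3n^3 − n^2 − 3n) + (4n^3 + 16n^2 + 12n)
  n^4 + 3n^3 − n^2 − 3n = ((1/4)n − 1/4)(4n^3 + 16n^2 + 12n) + (0)
Last nonzero remainder: 4n^3 + 16n^2 + 12n. Dividing through by 4 gives the monic gcd n^3 + 4n^2 + 3n.
Cancel n^3 + 4n^2 + 3n from numerator and denominator to get the reduced form.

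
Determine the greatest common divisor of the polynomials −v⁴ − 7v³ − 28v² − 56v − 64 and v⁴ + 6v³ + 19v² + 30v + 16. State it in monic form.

By polynomial division,
  −v⁴ − 7v³ − 28v² − 56v − 64 = (−1)(v⁴ + 6v³ + 19v² + 30v + 16) + (−v³ − 9v² − 26v − 48)
  v⁴ + 6v³ + 19v² + 30v + 16 = (−v + 3)(−v³ − 9v² − 26v − 48) + (20v² + 60v + 160)
  −v³ − 9v² − 26v − 48 = (−(1/20)v − 3/10)(20v² + 60v + 160) + (0)
Last nonzero remainder: 20v² + 60v + 160. Dividing through by 20 gives the monic gcd v² + 3v + 8.

v² + 3v + 8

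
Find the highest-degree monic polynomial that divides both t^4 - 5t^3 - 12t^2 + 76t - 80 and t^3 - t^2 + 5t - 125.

t - 5

Apply the Euclidean algorithm:
  t^4 - 5t^3 - 12t^2 + 76t - 80 = (t - 4)(t^3 - t^2 + 5t - 125) + (-21t^2 + 221t - 580)
  t^3 - t^2 + 5t - 125 = (-(1/21)t - 200/441)(-21t^2 + 221t - 580) + ((34225/441)t - 171125/441)
  -21t^2 + 221t - 580 = (-(9261/34225)t + 51156/34225)((34225/441)t - 171125/441) + (0)
Last nonzero remainder: (34225/441)t - 171125/441. Dividing through by 34225/441 gives the monic gcd t - 5.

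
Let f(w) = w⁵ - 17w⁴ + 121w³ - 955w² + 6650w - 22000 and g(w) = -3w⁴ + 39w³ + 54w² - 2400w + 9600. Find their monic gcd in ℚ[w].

Apply the Euclidean algorithm:
  w⁵ - 17w⁴ + 121w³ - 955w² + 6650w - 22000 = (-(1/3)w + 4/3)(-3w⁴ + 39w³ + 54w² - 2400w + 9600) + (87w³ - 1827w² + 13050w - 34800)
  -3w⁴ + 39w³ + 54w² - 2400w + 9600 = (-(1/29)w - 8/29)(87w³ - 1827w² + 13050w - 34800) + (0)
Last nonzero remainder: 87w³ - 1827w² + 13050w - 34800. Dividing through by 87 gives the monic gcd w³ - 21w² + 150w - 400.

w³ - 21w² + 150w - 400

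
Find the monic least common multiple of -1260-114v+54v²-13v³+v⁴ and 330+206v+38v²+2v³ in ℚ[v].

Euclidean algorithm in ℚ[v]:
  v⁴-13v³+54v²-114v-1260 = ((1/2)v-16)(2v³+38v²+206v+330) + (559v²+3017v+4020)
  2v³+38v²+206v+330 = ((2/559)v+15208/312481)(559v²+3017v+4020) + ((13994190/312481)v+41982570/312481)
  559v²+3017v+4020 = ((174676879/13994190)v+41872454/1399419)((13994190/312481)v+41982570/312481) + (0)
Last nonzero remainder: (13994190/312481)v+41982570/312481. Dividing through by 13994190/312481 gives the monic gcd v+3.
Then lcm(f, g) = f·g / gcd(f, g); expanding and making the result monic gives the answer.

-69300-26430v-114v²+35v³-99v⁴+3v⁵+v⁶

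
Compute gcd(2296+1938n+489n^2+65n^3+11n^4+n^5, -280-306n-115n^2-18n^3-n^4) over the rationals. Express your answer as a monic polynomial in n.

Repeated division with remainder:
  n^5+11n^4+65n^3+489n^2+1938n+2296 = (-n+7)(-n^4-18n^3-115n^2-306n-280) + (76n^3+988n^2+3800n+4256)
  -n^4-18n^3-115n^2-306n-280 = (-(1/76)n-5/76)(76n^3+988n^2+3800n+4256) + (0)
Last nonzero remainder: 76n^3+988n^2+3800n+4256. Dividing through by 76 gives the monic gcd n^3+13n^2+50n+56.

56+50n+13n^2+n^3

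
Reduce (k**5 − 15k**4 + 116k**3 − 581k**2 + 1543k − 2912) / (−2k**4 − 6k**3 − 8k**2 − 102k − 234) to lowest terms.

(−k**3 + 12k**2 − 67k + 224)/(2k**2 + 12k + 18)

Apply the Euclidean algorithm:
  k**5 − 15k**4 + 116k**3 − 581k**2 + 1543k − 2912 = (−(1/2)k + 9)(−2k**4 − 6k**3 − 8k**2 − 102k − 234) + (166k**3 − 560k**2 + 2344k − 806)
  −2k**4 − 6k**3 − 8k**2 − 102k − 234 = (−(1/83)k − 529/6889)(166k**3 − 560k**2 + 2344k − 806) + (−(156800/6889)k**2 + (470400/6889)k − 2038400/6889)
  166k**3 − 560k**2 + 2344k − 806 = (−(571787/78400)k + 213559/78400)(−(156800/6889)k**2 + (470400/6889)k − 2038400/6889) + (0)
Last nonzero remainder: −(156800/6889)k**2 + (470400/6889)k − 2038400/6889. Dividing through by −156800/6889 gives the monic gcd k**2 − 3k + 13.
Cancel k**2 − 3k + 13 from numerator and denominator to get the reduced form.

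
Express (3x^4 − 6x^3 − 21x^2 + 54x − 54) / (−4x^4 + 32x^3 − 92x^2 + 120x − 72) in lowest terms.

Euclidean algorithm in ℚ[x]:
  3x^4 − 6x^3 − 21x^2 + 54x − 54 = (−3/4)(−4x^4 + 32x^3 − 92x^2 + 120x − 72) + (18x^3 − 90x^2 + 144x − 108)
  −4x^4 + 32x^3 − 92x^2 + 120x − 72 = (−(2/9)x + 2/3)(18x^3 − 90x^2 + 144x − 108) + (0)
Last nonzero remainder: 18x^3 − 90x^2 + 144x − 108. Dividing through by 18 gives the monic gcd x^3 − 5x^2 + 8x − 6.
Cancel x^3 − 5x^2 + 8x − 6 from numerator and denominator to get the reduced form.

(−3x − 9)/(4x − 12)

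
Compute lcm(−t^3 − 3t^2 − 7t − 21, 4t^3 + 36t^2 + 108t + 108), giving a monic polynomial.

Apply the Euclidean algorithm:
  −t^3 − 3t^2 − 7t − 21 = (−1/4)(4t^3 + 36t^2 + 108t + 108) + (6t^2 + 20t + 6)
  4t^3 + 36t^2 + 108t + 108 = ((2/3)t + 34/9)(6t^2 + 20t + 6) + ((256/9)t + 256/3)
  6t^2 + 20t + 6 = ((27/128)t + 9/128)((256/9)t + 256/3) + (0)
Last nonzero remainder: (256/9)t + 256/3. Dividing through by 256/9 gives the monic gcd t + 3.
Then lcm(f, g) = f·g / gcd(f, g); expanding and making the result monic gives the answer.

t^5 + 9t^4 + 34t^3 + 90t^2 + 189t + 189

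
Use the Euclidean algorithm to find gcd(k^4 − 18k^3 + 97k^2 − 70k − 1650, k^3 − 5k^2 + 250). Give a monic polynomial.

By polynomial division,
  k^4 − 18k^3 + 97k^2 − 70k − 1650 = (k − 13)(k^3 − 5k^2 + 250) + (32k^2 − 320k + 1600)
  k^3 − 5k^2 + 250 = ((1/32)k + 5/32)(32k^2 − 320k + 1600) + (0)
Last nonzero remainder: 32k^2 − 320k + 1600. Dividing through by 32 gives the monic gcd k^2 − 10k + 50.

k^2 − 10k + 50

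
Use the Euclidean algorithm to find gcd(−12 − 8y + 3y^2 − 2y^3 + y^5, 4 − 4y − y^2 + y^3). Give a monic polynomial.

−4 + y^2

Euclidean algorithm in ℚ[y]:
  y^5 − 2y^3 + 3y^2 − 8y − 12 = (y^2 + y + 3)(y^3 − y^2 − 4y + 4) + (6y^2 − 24)
  y^3 − y^2 − 4y + 4 = ((1/6)y − 1/6)(6y^2 − 24) + (0)
Last nonzero remainder: 6y^2 − 24. Dividing through by 6 gives the monic gcd y^2 − 4.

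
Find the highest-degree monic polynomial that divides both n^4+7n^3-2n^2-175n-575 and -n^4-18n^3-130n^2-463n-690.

By polynomial division,
  n^4+7n^3-2n^2-175n-575 = (-1)(-n^4-18n^3-130n^2-463n-690) + (-11n^3-132n^2-638n-1265)
  -n^4-18n^3-130n^2-463n-690 = ((1/11)n+6/11)(-11n^3-132n^2-638n-1265) + (0)
Last nonzero remainder: -11n^3-132n^2-638n-1265. Dividing through by -11 gives the monic gcd n^3+12n^2+58n+115.

n^3+12n^2+58n+115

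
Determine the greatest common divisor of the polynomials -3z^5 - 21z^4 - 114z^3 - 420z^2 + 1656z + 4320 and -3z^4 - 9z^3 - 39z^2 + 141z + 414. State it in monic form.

z^2 - z - 6

Apply the Euclidean algorithm:
  -3z^5 - 21z^4 - 114z^3 - 420z^2 + 1656z + 4320 = (z + 4)(-3z^4 - 9z^3 - 39z^2 + 141z + 414) + (-39z^3 - 405z^2 + 678z + 2664)
  -3z^4 - 9z^3 - 39z^2 + 141z + 414 = ((1/13)z - 96/169)(-39z^3 - 405z^2 + 678z + 2664) + (-(54285/169)z^2 + (54285/169)z + 325710/169)
  -39z^3 - 405z^2 + 678z + 2664 = ((2197/18095)z + 25012/18095)(-(54285/169)z^2 + (54285/169)z + 325710/169) + (0)
Last nonzero remainder: -(54285/169)z^2 + (54285/169)z + 325710/169. Dividing through by -54285/169 gives the monic gcd z^2 - z - 6.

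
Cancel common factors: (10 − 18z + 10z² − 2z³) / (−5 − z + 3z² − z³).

Apply the Euclidean algorithm:
  −2z³ + 10z² − 18z + 10 = (2)(−z³ + 3z² − z − 5) + (4z² − 16z + 20)
  −z³ + 3z² − z − 5 = (−(1/4)z − 1/4)(4z² − 16z + 20) + (0)
Last nonzero remainder: 4z² − 16z + 20. Dividing through by 4 gives the monic gcd z² − 4z + 5.
Cancel z² − 4z + 5 from numerator and denominator to get the reduced form.

(−2 + 2z)/(1 + z)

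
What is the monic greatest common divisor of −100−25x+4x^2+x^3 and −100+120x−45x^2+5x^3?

−5+x

By polynomial division,
  x^3+4x^2−25x−100 = (1/5)(5x^3−45x^2+120x−100) + (13x^2−49x−80)
  5x^3−45x^2+120x−100 = ((5/13)x−340/169)(13x^2−49x−80) + ((8820/169)x−44100/169)
  13x^2−49x−80 = ((2197/8820)x+676/2205)((8820/169)x−44100/169) + (0)
Last nonzero remainder: (8820/169)x−44100/169. Dividing through by 8820/169 gives the monic gcd x−5.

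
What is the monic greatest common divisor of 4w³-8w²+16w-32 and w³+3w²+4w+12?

w²+4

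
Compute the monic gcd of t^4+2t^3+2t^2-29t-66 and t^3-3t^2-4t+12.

Apply the Euclidean algorithm:
  t^4+2t^3+2t^2-29t-66 = (t+5)(t^3-3t^2-4t+12) + (21t^2-21t-126)
  t^3-3t^2-4t+12 = ((1/21)t-2/21)(21t^2-21t-126) + (0)
Last nonzero remainder: 21t^2-21t-126. Dividing through by 21 gives the monic gcd t^2-t-6.

t^2-t-6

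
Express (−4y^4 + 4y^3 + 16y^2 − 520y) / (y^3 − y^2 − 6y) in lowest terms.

(−4y^3 + 4y^2 + 16y − 520)/(y^2 − y − 6)

By polynomial division,
  −4y^4 + 4y^3 + 16y^2 − 520y = (−4y)(y^3 − y^2 − 6y) + (−8y^2 − 520y)
  y^3 − y^2 − 6y = (−(1/8)y + 33/4)(−8y^2 − 520y) + (4284y)
  −8y^2 − 520y = (−(2/1071)y − 130/1071)(4284y) + (0)
Last nonzero remainder: 4284y. Dividing through by 4284 gives the monic gcd y.
Cancel y from numerator and denominator to get the reduced form.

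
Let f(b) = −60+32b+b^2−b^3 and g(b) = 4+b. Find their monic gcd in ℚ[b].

Repeated division with remainder:
  −b^3+b^2+32b−60 = (−b^2+5b+12)(b+4) + (−108)
  b+4 = (−(1/108)b−1/27)(−108) + (0)
The last nonzero remainder is the constant −108, so the polynomials are coprime and gcd = 1.

1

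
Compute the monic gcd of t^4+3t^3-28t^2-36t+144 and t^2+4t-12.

t^2+4t-12

Repeated division with remainder:
  t^4+3t^3-28t^2-36t+144 = (t^2-t-12)(t^2+4t-12) + (0)
The last nonzero remainder t^2+4t-12 is already monic.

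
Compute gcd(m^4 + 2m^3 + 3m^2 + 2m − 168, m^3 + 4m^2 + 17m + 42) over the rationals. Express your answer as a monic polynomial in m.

m^2 + m + 14

Repeated division with remainder:
  m^4 + 2m^3 + 3m^2 + 2m − 168 = (m − 2)(m^3 + 4m^2 + 17m + 42) + (−6m^2 − 6m − 84)
  m^3 + 4m^2 + 17m + 42 = (−(1/6)m − 1/2)(−6m^2 − 6m − 84) + (0)
Last nonzero remainder: −6m^2 − 6m − 84. Dividing through by −6 gives the monic gcd m^2 + m + 14.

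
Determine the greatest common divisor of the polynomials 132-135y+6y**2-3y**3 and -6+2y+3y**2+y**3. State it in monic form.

Euclidean algorithm in ℚ[y]:
  -3y**3+6y**2-135y+132 = (-3)(y**3+3y**2+2y-6) + (15y**2-129y+114)
  y**3+3y**2+2y-6 = ((1/15)y+58/75)(15y**2-129y+114) + ((2354/25)y-2354/25)
  15y**2-129y+114 = ((375/2354)y-1425/1177)((2354/25)y-2354/25) + (0)
Last nonzero remainder: (2354/25)y-2354/25. Dividing through by 2354/25 gives the monic gcd y-1.

-1+y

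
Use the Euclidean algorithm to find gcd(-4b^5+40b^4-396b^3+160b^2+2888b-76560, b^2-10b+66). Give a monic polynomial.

Repeated division with remainder:
  -4b^5+40b^4-396b^3+160b^2+2888b-76560 = (-4b^3-132b-1160)(b^2-10b+66) + (0)
The last nonzero remainder b^2-10b+66 is already monic.

b^2-10b+66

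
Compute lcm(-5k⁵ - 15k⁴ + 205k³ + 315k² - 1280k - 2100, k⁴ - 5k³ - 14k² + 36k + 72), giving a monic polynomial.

k⁶ - 3k⁵ - 59k⁴ + 183k³ + 634k² - 1116k - 2520

Repeated division with remainder:
  -5k⁵ - 15k⁴ + 205k³ + 315k² - 1280k - 2100 = (-5k - 40)(k⁴ - 5k³ - 14k² + 36k + 72) + (-65k³ - 65k² + 520k + 780)
  k⁴ - 5k³ - 14k² + 36k + 72 = (-(1/65)k + 6/65)(-65k³ - 65k² + 520k + 780) + (0)
Last nonzero remainder: -65k³ - 65k² + 520k + 780. Dividing through by -65 gives the monic gcd k³ + k² - 8k - 12.
Then lcm(f, g) = f·g / gcd(f, g); expanding and making the result monic gives the answer.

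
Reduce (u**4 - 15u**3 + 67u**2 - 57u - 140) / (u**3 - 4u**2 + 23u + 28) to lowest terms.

(u**3 - 16u**2 + 83u - 140)/(u**2 - 5u + 28)

By polynomial division,
  u**4 - 15u**3 + 67u**2 - 57u - 140 = (u - 11)(u**3 - 4u**2 + 23u + 28) + (168u + 168)
  u**3 - 4u**2 + 23u + 28 = ((1/168)u**2 - (5/168)u + 1/6)(168u + 168) + (0)
Last nonzero remainder: 168u + 168. Dividing through by 168 gives the monic gcd u + 1.
Cancel u + 1 from numerator and denominator to get the reduced form.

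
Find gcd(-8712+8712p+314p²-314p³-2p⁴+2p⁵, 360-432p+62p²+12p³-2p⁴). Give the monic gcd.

Apply the Euclidean algorithm:
  2p⁵-2p⁴-314p³+314p²+8712p-8712 = (-p-5)(-2p⁴+12p³+62p²-432p+360) + (-192p³+192p²+6912p-6912)
  -2p⁴+12p³+62p²-432p+360 = ((1/96)p-5/96)(-192p³+192p²+6912p-6912) + (0)
Last nonzero remainder: -192p³+192p²+6912p-6912. Dividing through by -192 gives the monic gcd p³-p²-36p+36.

36-36p-p²+p³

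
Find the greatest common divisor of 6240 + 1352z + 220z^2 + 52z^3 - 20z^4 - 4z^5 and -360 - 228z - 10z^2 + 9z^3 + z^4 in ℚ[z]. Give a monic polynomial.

Apply the Euclidean algorithm:
  -4z^5 - 20z^4 + 52z^3 + 220z^2 + 1352z + 6240 = (-4z + 16)(z^4 + 9z^3 - 10z^2 - 228z - 360) + (-132z^3 - 532z^2 + 3560z + 12000)
  z^4 + 9z^3 - 10z^2 - 228z - 360 = (-(1/132)z - 41/1089)(-132z^3 - 532z^2 + 3560z + 12000) + (-(3332/1089)z^2 - (3332/1089)z + 33320/363)
  -132z^3 - 532z^2 + 3560z + 12000 = ((35937/833)z + 108900/833)(-(3332/1089)z^2 - (3332/1089)z + 33320/363) + (0)
Last nonzero remainder: -(3332/1089)z^2 - (3332/1089)z + 33320/363. Dividing through by -3332/1089 gives the monic gcd z^2 + z - 30.

-30 + z + z^2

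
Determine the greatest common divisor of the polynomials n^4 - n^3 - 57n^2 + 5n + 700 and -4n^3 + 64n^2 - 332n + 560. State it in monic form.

n^2 - 11n + 28

Apply the Euclidean algorithm:
  n^4 - n^3 - 57n^2 + 5n + 700 = (-(1/4)n - 15/4)(-4n^3 + 64n^2 - 332n + 560) + (100n^2 - 1100n + 2800)
  -4n^3 + 64n^2 - 332n + 560 = (-(1/25)n + 1/5)(100n^2 - 1100n + 2800) + (0)
Last nonzero remainder: 100n^2 - 1100n + 2800. Dividing through by 100 gives the monic gcd n^2 - 11n + 28.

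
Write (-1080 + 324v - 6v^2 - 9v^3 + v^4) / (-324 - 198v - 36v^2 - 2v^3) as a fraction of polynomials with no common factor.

(180 - 84v + 15v^2 - v^3)/(54 + 24v + 2v^2)

Euclidean algorithm in ℚ[v]:
  v^4 - 9v^3 - 6v^2 + 324v - 1080 = (-(1/2)v + 27/2)(-2v^3 - 36v^2 - 198v - 324) + (381v^2 + 2835v + 3294)
  -2v^3 - 36v^2 - 198v - 324 = (-(2/381)v - 894/16129)(381v^2 + 2835v + 3294) + (-(380160/16129)v - 2280960/16129)
  381v^2 + 2835v + 3294 = (-(2048383/126720)v - 983869/42240)(-(380160/16129)v - 2280960/16129) + (0)
Last nonzero remainder: -(380160/16129)v - 2280960/16129. Dividing through by -380160/16129 gives the monic gcd v + 6.
Cancel v + 6 from numerator and denominator to get the reduced form.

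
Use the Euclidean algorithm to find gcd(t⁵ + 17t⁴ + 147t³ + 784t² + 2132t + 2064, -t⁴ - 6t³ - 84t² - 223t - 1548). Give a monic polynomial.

t² + 5t + 43

By polynomial division,
  t⁵ + 17t⁴ + 147t³ + 784t² + 2132t + 2064 = (-t - 11)(-t⁴ - 6t³ - 84t² - 223t - 1548) + (-3t³ - 363t² - 1869t - 14964)
  -t⁴ - 6t³ - 84t² - 223t - 1548 = ((1/3)t - 115/3)(-3t³ - 363t² - 1869t - 14964) + (-13376t² - 66880t - 575168)
  -3t³ - 363t² - 1869t - 14964 = ((3/13376)t + 87/3344)(-13376t² - 66880t - 575168) + (0)
Last nonzero remainder: -13376t² - 66880t - 575168. Dividing through by -13376 gives the monic gcd t² + 5t + 43.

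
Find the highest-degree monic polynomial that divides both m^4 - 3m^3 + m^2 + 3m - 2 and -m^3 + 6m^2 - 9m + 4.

m^2 - 2m + 1

By polynomial division,
  m^4 - 3m^3 + m^2 + 3m - 2 = (-m - 3)(-m^3 + 6m^2 - 9m + 4) + (10m^2 - 20m + 10)
  -m^3 + 6m^2 - 9m + 4 = (-(1/10)m + 2/5)(10m^2 - 20m + 10) + (0)
Last nonzero remainder: 10m^2 - 20m + 10. Dividing through by 10 gives the monic gcd m^2 - 2m + 1.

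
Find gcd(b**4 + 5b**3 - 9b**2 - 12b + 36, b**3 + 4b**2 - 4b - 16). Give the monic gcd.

Apply the Euclidean algorithm:
  b**4 + 5b**3 - 9b**2 - 12b + 36 = (b + 1)(b**3 + 4b**2 - 4b - 16) + (-9b**2 + 8b + 52)
  b**3 + 4b**2 - 4b - 16 = (-(1/9)b - 44/81)(-9b**2 + 8b + 52) + ((496/81)b + 992/81)
  -9b**2 + 8b + 52 = (-(729/496)b + 1053/248)((496/81)b + 992/81) + (0)
Last nonzero remainder: (496/81)b + 992/81. Dividing through by 496/81 gives the monic gcd b + 2.

b + 2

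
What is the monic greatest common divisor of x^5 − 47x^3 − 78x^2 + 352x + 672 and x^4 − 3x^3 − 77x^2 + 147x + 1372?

x^2 − 3x − 28

Repeated division with remainder:
  x^5 − 47x^3 − 78x^2 + 352x + 672 = (x + 3)(x^4 − 3x^3 − 77x^2 + 147x + 1372) + (39x^3 + 6x^2 − 1461x − 3444)
  x^4 − 3x^3 − 77x^2 + 147x + 1372 = ((1/39)x − 41/507)(39x^3 + 6x^2 − 1461x − 3444) + (−(6600/169)x^2 + (19800/169)x + 184800/169)
  39x^3 + 6x^2 − 1461x − 3444 = (−(2197/2200)x − 6929/2200)(−(6600/169)x^2 + (19800/169)x + 184800/169) + (0)
Last nonzero remainder: −(6600/169)x^2 + (19800/169)x + 184800/169. Dividing through by −6600/169 gives the monic gcd x^2 − 3x − 28.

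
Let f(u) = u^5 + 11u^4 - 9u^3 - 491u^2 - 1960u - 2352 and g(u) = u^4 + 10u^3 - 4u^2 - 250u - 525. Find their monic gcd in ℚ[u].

u^2 + 10u + 21

Apply the Euclidean algorithm:
  u^5 + 11u^4 - 9u^3 - 491u^2 - 1960u - 2352 = (u + 1)(u^4 + 10u^3 - 4u^2 - 250u - 525) + (-15u^3 - 237u^2 - 1185u - 1827)
  u^4 + 10u^3 - 4u^2 - 250u - 525 = (-(1/15)u + 29/75)(-15u^3 - 237u^2 - 1185u - 1827) + ((216/25)u^2 + (432/5)u + 4536/25)
  -15u^3 - 237u^2 - 1185u - 1827 = (-(125/72)u - 725/72)((216/25)u^2 + (432/5)u + 4536/25) + (0)
Last nonzero remainder: (216/25)u^2 + (432/5)u + 4536/25. Dividing through by 216/25 gives the monic gcd u^2 + 10u + 21.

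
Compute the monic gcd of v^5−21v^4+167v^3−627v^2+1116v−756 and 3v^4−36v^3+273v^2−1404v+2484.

v^2−9v+18

Repeated division with remainder:
  v^5−21v^4+167v^3−627v^2+1116v−756 = ((1/3)v−3)(3v^4−36v^3+273v^2−1404v+2484) + (−32v^3+660v^2−3924v+6696)
  3v^4−36v^3+273v^2−1404v+2484 = (−(3/32)v−207/256)(−32v^3+660v^2−3924v+6696) + ((28083/64)v^2−(252747/64)v+252747/32)
  −32v^3+660v^2−3924v+6696 = (−(2048/28083)v+7936/9361)((28083/64)v^2−(252747/64)v+252747/32) + (0)
Last nonzero remainder: (28083/64)v^2−(252747/64)v+252747/32. Dividing through by 28083/64 gives the monic gcd v^2−9v+18.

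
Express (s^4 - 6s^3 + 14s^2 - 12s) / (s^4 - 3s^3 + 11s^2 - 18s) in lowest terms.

(s^2 - 4s + 6)/(s^2 - s + 9)

By polynomial division,
  s^4 - 6s^3 + 14s^2 - 12s = (s^4 - 3s^3 + 11s^2 - 18s) + (-3s^3 + 3s^2 + 6s)
  s^4 - 3s^3 + 11s^2 - 18s = (-(1/3)s + 2/3)(-3s^3 + 3s^2 + 6s) + (11s^2 - 22s)
  -3s^3 + 3s^2 + 6s = (-(3/11)s - 3/11)(11s^2 - 22s) + (0)
Last nonzero remainder: 11s^2 - 22s. Dividing through by 11 gives the monic gcd s^2 - 2s.
Cancel s^2 - 2s from numerator and denominator to get the reduced form.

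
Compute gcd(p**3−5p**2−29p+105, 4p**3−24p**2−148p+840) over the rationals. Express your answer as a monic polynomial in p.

Repeated division with remainder:
  p**3−5p**2−29p+105 = (1/4)(4p**3−24p**2−148p+840) + (p**2+8p−105)
  4p**3−24p**2−148p+840 = (4p−56)(p**2+8p−105) + (720p−5040)
  p**2+8p−105 = ((1/720)p+1/48)(720p−5040) + (0)
Last nonzero remainder: 720p−5040. Dividing through by 720 gives the monic gcd p−7.

p−7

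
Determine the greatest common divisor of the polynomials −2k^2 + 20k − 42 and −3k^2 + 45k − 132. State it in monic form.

Repeated division with remainder:
  −2k^2 + 20k − 42 = (2/3)(−3k^2 + 45k − 132) + (−10k + 46)
  −3k^2 + 45k − 132 = ((3/10)k − 78/25)(−10k + 46) + (288/25)
  −10k + 46 = (−(125/144)k + 575/144)(288/25) + (0)
The last nonzero remainder is the constant 288/25, so the polynomials are coprime and gcd = 1.

1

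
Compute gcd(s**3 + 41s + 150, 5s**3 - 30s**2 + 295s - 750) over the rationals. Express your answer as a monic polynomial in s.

s**2 - 3s + 50

Repeated division with remainder:
  s**3 + 41s + 150 = (1/5)(5s**3 - 30s**2 + 295s - 750) + (6s**2 - 18s + 300)
  5s**3 - 30s**2 + 295s - 750 = ((5/6)s - 5/2)(6s**2 - 18s + 300) + (0)
Last nonzero remainder: 6s**2 - 18s + 300. Dividing through by 6 gives the monic gcd s**2 - 3s + 50.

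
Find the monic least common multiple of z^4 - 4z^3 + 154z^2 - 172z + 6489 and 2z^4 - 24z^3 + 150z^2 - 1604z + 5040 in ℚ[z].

Repeated division with remainder:
  z^4 - 4z^3 + 154z^2 - 172z + 6489 = (1/2)(2z^4 - 24z^3 + 150z^2 - 1604z + 5040) + (8z^3 + 79z^2 + 630z + 3969)
  2z^4 - 24z^3 + 150z^2 - 1604z + 5040 = ((1/4)z - 175/32)(8z^3 + 79z^2 + 630z + 3969) + ((13585/32)z^2 + (13585/16)z + 855855/32)
  8z^3 + 79z^2 + 630z + 3969 = ((256/13585)z + 2016/13585)((13585/32)z^2 + (13585/16)z + 855855/32) + (0)
Last nonzero remainder: (13585/32)z^2 + (13585/16)z + 855855/32. Dividing through by 13585/32 gives the monic gcd z^2 + 2z + 63.
Then lcm(f, g) = f·g / gcd(f, g); expanding and making the result monic gives the answer.

z^6 - 18z^5 + 250z^4 - 2488z^3 + 15057z^2 - 97726z + 259560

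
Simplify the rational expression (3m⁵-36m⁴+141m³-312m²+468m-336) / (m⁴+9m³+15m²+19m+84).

Apply the Euclidean algorithm:
  3m⁵-36m⁴+141m³-312m²+468m-336 = (3m-63)(m⁴+9m³+15m²+19m+84) + (663m³+576m²+1413m+4956)
  m⁴+9m³+15m²+19m+84 = ((1/663)m+599/48841)(663m³+576m²+1413m+4956) + ((283500/48841)m²-(283500/48841)m+1134000/48841)
  663m³+576m²+1413m+4956 = ((10793861/94500)m+2881619/13500)((283500/48841)m²-(283500/48841)m+1134000/48841) + (0)
Last nonzero remainder: (283500/48841)m²-(283500/48841)m+1134000/48841. Dividing through by 283500/48841 gives the monic gcd m²-m+4.
Cancel m²-m+4 from numerator and denominator to get the reduced form.

(3m³-33m²+96m-84)/(m²+10m+21)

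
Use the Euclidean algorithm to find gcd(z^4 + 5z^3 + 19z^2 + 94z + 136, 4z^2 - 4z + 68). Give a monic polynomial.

By polynomial division,
  z^4 + 5z^3 + 19z^2 + 94z + 136 = ((1/4)z^2 + (3/2)z + 2)(4z^2 - 4z + 68) + (0)
Last nonzero remainder: 4z^2 - 4z + 68. Dividing through by 4 gives the monic gcd z^2 - z + 17.

z^2 - z + 17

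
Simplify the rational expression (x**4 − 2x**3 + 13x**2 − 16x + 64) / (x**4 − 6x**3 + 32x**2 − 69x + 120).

(x**2 + x + 8)/(x**2 − 3x + 15)

Repeated division with remainder:
  x**4 − 2x**3 + 13x**2 − 16x + 64 = (x**4 − 6x**3 + 32x**2 − 69x + 120) + (4x**3 − 19x**2 + 53x − 56)
  x**4 − 6x**3 + 32x**2 − 69x + 120 = ((1/4)x − 5/16)(4x**3 − 19x**2 + 53x − 56) + ((205/16)x**2 − (615/16)x + 205/2)
  4x**3 − 19x**2 + 53x − 56 = ((64/205)x − 112/205)((205/16)x**2 − (615/16)x + 205/2) + (0)
Last nonzero remainder: (205/16)x**2 − (615/16)x + 205/2. Dividing through by 205/16 gives the monic gcd x**2 − 3x + 8.
Cancel x**2 − 3x + 8 from numerator and denominator to get the reduced form.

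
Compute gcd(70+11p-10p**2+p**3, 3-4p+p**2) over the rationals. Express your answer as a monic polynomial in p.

1

By polynomial division,
  p**3-10p**2+11p+70 = (p-6)(p**2-4p+3) + (-16p+88)
  p**2-4p+3 = (-(1/16)p-3/32)(-16p+88) + (45/4)
  -16p+88 = (-(64/45)p+352/45)(45/4) + (0)
The last nonzero remainder is the constant 45/4, so the polynomials are coprime and gcd = 1.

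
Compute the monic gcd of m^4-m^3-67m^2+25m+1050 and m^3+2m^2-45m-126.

Euclidean algorithm in ℚ[m]:
  m^4-m^3-67m^2+25m+1050 = (m-3)(m^3+2m^2-45m-126) + (-16m^2+16m+672)
  m^3+2m^2-45m-126 = (-(1/16)m-3/16)(-16m^2+16m+672) + (0)
Last nonzero remainder: -16m^2+16m+672. Dividing through by -16 gives the monic gcd m^2-m-42.

m^2-m-42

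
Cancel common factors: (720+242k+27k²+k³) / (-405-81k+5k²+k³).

Apply the Euclidean algorithm:
  k³+27k²+242k+720 = (k³+5k²-81k-405) + (22k²+323k+1125)
  k³+5k²-81k-405 = ((1/22)k-213/484)(22k²+323k+1125) + ((4845/484)k+43605/484)
  22k²+323k+1125 = ((10648/4845)k+12100/969)((4845/484)k+43605/484) + (0)
Last nonzero remainder: (4845/484)k+43605/484. Dividing through by 4845/484 gives the monic gcd k+9.
Cancel k+9 from numerator and denominator to get the reduced form.

(80+18k+k²)/(-45-4k+k²)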